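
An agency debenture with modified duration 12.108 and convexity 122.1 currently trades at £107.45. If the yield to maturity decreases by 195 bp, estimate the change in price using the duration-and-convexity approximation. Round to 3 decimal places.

Duration effect: -D_mod·Δy = -12.108 × (-0.0195) = +0.236106
Convexity effect: ½·C·(Δy)² = 0.5 × 122.1 × (-0.0195)² = +0.0232142625
ΔP/P ≈ +0.236106 + 0.0232142625 = +0.2593202625
ΔP ≈ 107.45 × (+0.2593202625) = +27.863962205625.

+£27.864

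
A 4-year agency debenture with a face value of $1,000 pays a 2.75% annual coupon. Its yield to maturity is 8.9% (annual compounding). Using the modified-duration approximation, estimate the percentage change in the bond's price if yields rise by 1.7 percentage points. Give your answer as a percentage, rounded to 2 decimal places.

-5.96%

Periodic yield y = 0.089. Modified duration first:
  t   CF        PV=CF/(1+0.089)^t    t·PV
  1        27.50        25.2525        25.2525
  2        27.50        23.1887        46.3775
  3        27.50        21.2936        63.8808
  4     1,027.50       730.5843     2,922.3370
  Σ                    800.3191     3,057.8478
P = 800.3191; D_Mac = 3.82079 yrs; D_mod = 3.82079/(1+0.089) = 3.50853 yrs.
ΔP/P ≈ -D_mod · Δy = -3.50853 × (+0.017) = -0.059645 = -5.9645%.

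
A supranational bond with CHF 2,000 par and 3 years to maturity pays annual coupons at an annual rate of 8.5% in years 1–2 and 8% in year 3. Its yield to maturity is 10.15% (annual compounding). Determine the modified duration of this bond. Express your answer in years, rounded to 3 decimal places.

2.510 years

Periodic yield y = 0.1015. First find Macaulay duration:
  t   CF        PV=CF/(1+0.1015)^t    t·PV
  1       170.00       154.3350       154.3350
  2       170.00       140.1135       280.2270
  3     2,160.00     1,616.2191     4,848.6574
  Σ                  1,910.6676     5,283.2194
P = 1,910.6676; Macaulay duration = 5,283.2194 / 1,910.6676 = 2.76512 years.
Modified duration = D_Mac / (1 + y) = 2.76512 / 1.1015 = 2.51032 years.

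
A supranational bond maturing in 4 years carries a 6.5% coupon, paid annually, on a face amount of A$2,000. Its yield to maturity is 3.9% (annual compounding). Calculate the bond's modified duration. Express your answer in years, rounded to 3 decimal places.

3.528 years

Periodic yield y = 0.039. First find Macaulay duration:
  t   CF        PV=CF/(1+0.039)^t    t·PV
  1       130.00       125.1203       125.1203
  2       130.00       120.4238       240.8476
  3       130.00       115.9035       347.7106
  4     2,130.00     1,827.7526     7,311.0104
  Σ                  2,189.2002     8,024.6889
P = 2,189.2002; Macaulay duration = 8,024.6889 / 2,189.2002 = 3.66558 years.
Modified duration = D_Mac / (1 + y) = 3.66558 / 1.039 = 3.52799 years.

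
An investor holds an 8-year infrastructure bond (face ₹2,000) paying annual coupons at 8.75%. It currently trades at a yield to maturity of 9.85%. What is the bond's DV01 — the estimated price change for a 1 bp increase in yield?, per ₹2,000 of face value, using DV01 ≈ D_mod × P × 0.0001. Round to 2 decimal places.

Periodic yield y = 0.0985.
  t   CF        PV=CF/(1+0.0985)^t    t·PV
  1       175.00       159.3081       159.3081
  2       175.00       145.0233       290.0467
  3       175.00       132.0194       396.0583
  4       175.00       120.1816       480.7262
  5       175.00       109.4051       547.0257
  6       175.00        99.5950       597.5702
  7       175.00        90.6646       634.6520
  8     2,175.00     1,025.7907     8,206.3259
  Σ                  1,881.9880    11,311.7131
P = 1,881.9880; D_Mac = 6.01051 yrs; D_mod = 5.47156 yrs.
DV01 ≈ 5.47156 × 1,881.9880 × 0.0001 = 1.029742.

₹1.03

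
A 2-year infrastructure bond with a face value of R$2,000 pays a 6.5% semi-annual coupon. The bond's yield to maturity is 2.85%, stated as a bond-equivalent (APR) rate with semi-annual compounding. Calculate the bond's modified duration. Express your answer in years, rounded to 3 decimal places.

1.884 years

Periodic yield y = 0.01425. First find Macaulay duration:
  t   CF        PV=CF/(1+0.01425)^t    t·PV
  1        65.00        64.0868        64.0868
  2        65.00        63.1864       126.3727
  3        65.00        62.2986       186.8958
  4     2,065.00     1,951.3716     7,805.4866
  Σ                  2,140.9434     8,182.8419
P = 2,140.9434; Macaulay duration = 8,182.8419 / 2,140.9434 = 3.82207 half-year periods = 1.91104 years.
Modified duration = D_Mac / (1 + y) = 1.91104 / 1.01425 = 1.88419 years.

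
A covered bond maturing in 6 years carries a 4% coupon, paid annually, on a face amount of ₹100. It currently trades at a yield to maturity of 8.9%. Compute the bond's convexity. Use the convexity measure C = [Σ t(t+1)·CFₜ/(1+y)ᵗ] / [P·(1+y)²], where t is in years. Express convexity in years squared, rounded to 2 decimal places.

With y = 0.089:
  t   CF        PV=CF/(1+0.089)^t    t·PV        t(t+1)·PV
  1         4.00         3.6731         3.6731           7.3462
  2         4.00         3.3729         6.7458          20.2374
  3         4.00         3.0973         9.2918          37.1670
  4         4.00         2.8441        11.3765          56.8825
  5         4.00         2.6117        13.0584          78.3505
  6       104.00        62.3543       374.1255       2,618.8785
  Σ                     77.9533       418.2711       2,818.8621
P = 77.9533.
Convexity = Σ t(t+1)·PV / [P·(1+y)²] = 2,818.8621 / (77.9533 × 1.185921) = 30.49183.

30.49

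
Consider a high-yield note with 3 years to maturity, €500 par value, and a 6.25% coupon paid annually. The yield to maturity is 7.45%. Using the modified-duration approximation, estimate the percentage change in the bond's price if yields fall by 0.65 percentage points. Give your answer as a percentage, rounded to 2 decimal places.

+1.71%

Periodic yield y = 0.0745. Modified duration first:
  t   CF        PV=CF/(1+0.0745)^t    t·PV
  1        31.25        29.0833        29.0833
  2        31.25        27.0668        54.1336
  3       531.25       428.2326     1,284.6977
  Σ                    484.3827     1,367.9146
P = 484.3827; D_Mac = 2.82404 yrs; D_mod = 2.82404/(1+0.0745) = 2.62823 yrs.
ΔP/P ≈ -D_mod · Δy = -2.62823 × (-0.0065) = +0.017084 = +1.7084%.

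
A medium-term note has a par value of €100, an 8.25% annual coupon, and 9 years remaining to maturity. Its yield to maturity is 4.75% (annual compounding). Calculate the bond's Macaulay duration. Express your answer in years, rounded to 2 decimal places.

6.96 years

Periodic yield y = 0.0475. Discount each cash flow and weight by its year:
  t   CF        PV=CF/(1+0.0475)^t    t·PV
  1         8.25         7.8759         7.8759
  2         8.25         7.5188        15.0375
  3         8.25         7.1778        21.5334
  4         8.25         6.8523        27.4093
  5         8.25         6.5416        32.7080
  6         8.25         6.2450        37.4698
  7         8.25         5.9618        41.7324
  8         8.25         5.6914        45.5315
  9       108.25        71.2921       641.6292
  Σ                    125.1567       870.9270
Price P = Σ PV = 125.1567.
Macaulay duration = Σ(t·PV) / P = 870.9270 / 125.1567 = 6.95869 years.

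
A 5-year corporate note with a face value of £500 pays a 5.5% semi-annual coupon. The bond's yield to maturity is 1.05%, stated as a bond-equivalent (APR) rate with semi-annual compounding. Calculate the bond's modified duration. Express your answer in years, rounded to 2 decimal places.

4.48 years

Periodic yield y = 0.00525. First find Macaulay duration:
  t   CF        PV=CF/(1+0.00525)^t    t·PV
  1        13.75        13.6782        13.6782
  2        13.75        13.6068        27.2135
  3        13.75        13.5357        40.6071
  4        13.75        13.4650        53.8600
  5        13.75        13.3947        66.9734
  6        13.75        13.3247        79.9483
  7        13.75        13.2551        92.7859
  8        13.75        13.1859       105.4873
  9        13.75        13.1170       118.0534
  10      513.75       487.5409     4,875.4086
  Σ                    608.1040     5,474.0157
P = 608.1040; Macaulay duration = 5,474.0157 / 608.1040 = 9.00178 half-year periods = 4.50089 years.
Modified duration = D_Mac / (1 + y) = 4.50089 / 1.00525 = 4.47738 years.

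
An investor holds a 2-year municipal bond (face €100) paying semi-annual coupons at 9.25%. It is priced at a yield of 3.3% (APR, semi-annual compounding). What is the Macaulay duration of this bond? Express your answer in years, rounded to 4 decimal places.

1.8788 years

Periodic yield y = 0.0165. Discount each cash flow and weight by its period:
  t   CF        PV=CF/(1+0.0165)^t    t·PV
  1        4.625         4.5499         4.5499
  2        4.625         4.4761         8.9521
  3        4.625         4.4034        13.2102
  4      104.625        97.9955       391.9818
  Σ                    111.4249       418.6941
Price P = Σ PV = 111.4249.
Macaulay duration = Σ(t·PV) / P = 418.6941 / 111.4249 = 3.75764 half-year periods.
In years: 3.75764 / 2 = 1.87882 years.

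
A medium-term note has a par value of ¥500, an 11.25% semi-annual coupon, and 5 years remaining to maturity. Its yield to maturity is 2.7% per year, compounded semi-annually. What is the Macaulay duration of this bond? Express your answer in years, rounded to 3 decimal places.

Periodic yield y = 0.0135. Discount each cash flow and weight by its period:
  t   CF        PV=CF/(1+0.0135)^t    t·PV
  1       28.125        27.7504        27.7504
  2       28.125        27.3807        54.7615
  3       28.125        27.0160        81.0480
  4       28.125        26.6562       106.6246
  5       28.125        26.3011       131.5055
  6       28.125        25.9508       155.7045
  7       28.125        25.6051       179.2356
  8       28.125        25.2640       202.1122
  9       28.125        24.9275       224.3475
  10     528.125       461.8481     4,618.4814
  Σ                    698.6999     5,781.5712
Price P = Σ PV = 698.6999.
Macaulay duration = Σ(t·PV) / P = 5,781.5712 / 698.6999 = 8.27476 half-year periods.
In years: 8.27476 / 2 = 4.13738 years.

4.137 years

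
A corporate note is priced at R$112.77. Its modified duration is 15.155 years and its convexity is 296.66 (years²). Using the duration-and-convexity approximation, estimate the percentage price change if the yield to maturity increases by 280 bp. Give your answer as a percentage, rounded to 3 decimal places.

Duration effect: -D_mod·Δy = -15.155 × (+0.028) = -0.424340
Convexity effect: ½·C·(Δy)² = 0.5 × 296.66 × (0.028)² = +0.11629072
ΔP/P ≈ -0.424340 + 0.11629072 = -0.30804928
= -30.804928%.

-30.805%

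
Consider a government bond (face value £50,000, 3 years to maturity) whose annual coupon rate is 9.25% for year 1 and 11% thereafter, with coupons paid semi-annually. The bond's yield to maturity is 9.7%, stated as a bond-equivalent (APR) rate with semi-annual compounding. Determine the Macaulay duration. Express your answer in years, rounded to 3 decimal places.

Periodic yield y = 0.0485. Discount each cash flow and weight by its period:
  t   CF        PV=CF/(1+0.0485)^t    t·PV
  1     2,312.50     2,205.5317     2,205.5317
  2     2,312.50     2,103.5114     4,207.0228
  3     2,750.00     2,385.7635     7,157.2905
  4     2,750.00     2,275.4063     9,101.6252
  5     2,750.00     2,170.1538    10,850.7692
  6    52,750.00    39,701.9516   238,211.7094
  Σ                 50,842.3183   271,733.9487
Price P = Σ PV = 50,842.3183.
Macaulay duration = Σ(t·PV) / P = 271,733.9487 / 50,842.3183 = 5.34464 half-year periods.
In years: 5.34464 / 2 = 2.67232 years.

2.672 years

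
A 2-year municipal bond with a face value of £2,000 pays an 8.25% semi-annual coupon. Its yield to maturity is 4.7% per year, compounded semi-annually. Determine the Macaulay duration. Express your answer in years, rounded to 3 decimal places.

Periodic yield y = 0.0235. Discount each cash flow and weight by its period:
  t   CF        PV=CF/(1+0.0235)^t    t·PV
  1        82.50        80.6058        80.6058
  2        82.50        78.7550       157.5100
  3        82.50        76.9468       230.8403
  4     2,082.50     1,897.7265     7,590.9060
  Σ                  2,134.0341     8,059.8621
Price P = Σ PV = 2,134.0341.
Macaulay duration = Σ(t·PV) / P = 8,059.8621 / 2,134.0341 = 3.77682 half-year periods.
In years: 3.77682 / 2 = 1.88841 years.

1.888 years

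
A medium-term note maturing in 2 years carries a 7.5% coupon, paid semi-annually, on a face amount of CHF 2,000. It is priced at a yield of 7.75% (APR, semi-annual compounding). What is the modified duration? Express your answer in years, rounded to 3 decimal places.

Periodic yield y = 0.03875. First find Macaulay duration:
  t   CF        PV=CF/(1+0.03875)^t    t·PV
  1        75.00        72.2022        72.2022
  2        75.00        69.5087       139.0174
  3        75.00        66.9157       200.7472
  4     2,075.00     1,782.2719     7,129.0875
  Σ                  1,990.8985     7,541.0542
P = 1,990.8985; Macaulay duration = 7,541.0542 / 1,990.8985 = 3.78776 half-year periods = 1.89388 years.
Modified duration = D_Mac / (1 + y) = 1.89388 / 1.03875 = 1.82323 years.

1.823 years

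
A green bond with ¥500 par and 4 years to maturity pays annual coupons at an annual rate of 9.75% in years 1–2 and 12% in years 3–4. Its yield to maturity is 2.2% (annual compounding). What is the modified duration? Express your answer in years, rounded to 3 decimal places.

Periodic yield y = 0.022. First find Macaulay duration:
  t   CF        PV=CF/(1+0.022)^t    t·PV
  1        48.75        47.7006        47.7006
  2        48.75        46.6738        93.3475
  3        60.00        56.2081       168.6242
  4       560.00       513.3156     2,053.2623
  Σ                    663.8980     2,362.9346
P = 663.8980; Macaulay duration = 2,362.9346 / 663.8980 = 3.55918 years.
Modified duration = D_Mac / (1 + y) = 3.55918 / 1.022 = 3.48257 years.

3.483 years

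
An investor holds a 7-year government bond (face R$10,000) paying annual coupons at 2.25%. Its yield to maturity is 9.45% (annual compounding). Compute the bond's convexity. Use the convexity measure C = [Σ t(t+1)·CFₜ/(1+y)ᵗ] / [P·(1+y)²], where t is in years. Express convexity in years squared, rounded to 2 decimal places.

With y = 0.0945:
  t   CF        PV=CF/(1+0.0945)^t    t·PV        t(t+1)·PV
  1       225.00       205.5733       205.5733         411.1466
  2       225.00       187.8240       375.6479       1,126.9437
  3       225.00       171.6071       514.8213       2,059.2850
  4       225.00       156.7904       627.1616       3,135.8079
  5       225.00       143.2530       716.2649       4,297.5896
  6       225.00       130.8844       785.3065       5,497.1453
  7    10,225.00     5,434.4169    38,040.9186     304,327.3486
  Σ                  6,430.3491    41,265.6941     320,855.2669
P = 6,430.3491.
Convexity = Σ t(t+1)·PV / [P·(1+y)²] = 320,855.2669 / (6,430.3491 × 1.197930) = 41.65269.

41.65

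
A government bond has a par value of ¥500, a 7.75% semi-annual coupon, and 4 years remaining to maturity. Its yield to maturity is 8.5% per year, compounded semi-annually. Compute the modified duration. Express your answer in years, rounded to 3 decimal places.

3.365 years

Periodic yield y = 0.0425. First find Macaulay duration:
  t   CF        PV=CF/(1+0.0425)^t    t·PV
  1       19.375        18.5851        18.5851
  2       19.375        17.8275        35.6549
  3       19.375        17.1007        51.3021
  4       19.375        16.4035        65.6141
  5       19.375        15.7348        78.6740
  6       19.375        15.0933        90.5600
  7       19.375        14.4780       101.3462
  8      519.375       372.2824     2,978.2594
  Σ                    487.5054     3,419.9959
P = 487.5054; Macaulay duration = 3,419.9959 / 487.5054 = 7.01530 half-year periods = 3.50765 years.
Modified duration = D_Mac / (1 + y) = 3.50765 / 1.0425 = 3.36465 years.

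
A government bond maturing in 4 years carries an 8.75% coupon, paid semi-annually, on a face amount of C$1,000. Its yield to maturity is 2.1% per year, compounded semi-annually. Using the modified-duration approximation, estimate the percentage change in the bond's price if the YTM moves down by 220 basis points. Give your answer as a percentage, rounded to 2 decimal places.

Periodic yield y = 0.0105. Modified duration first:
  t   CF        PV=CF/(1+0.0105)^t    t·PV
  1        43.75        43.2954        43.2954
  2        43.75        42.8455        85.6910
  3        43.75        42.4003       127.2010
  4        43.75        41.9597       167.8390
  5        43.75        41.5237       207.6187
  6        43.75        41.0923       246.5536
  7        43.75        40.6653       284.6570
  8     1,043.75       960.0767     7,680.6139
  Σ                  1,253.8590     8,843.4696
P = 1,253.8590; D_Mac = 7.05300 half-year periods = 3.52650 yrs; D_mod = 3.52650/(1+0.0105) = 3.48986 yrs.
ΔP/P ≈ -D_mod · Δy = -3.48986 × (-0.022) = +0.076777 = +7.6777%.

+7.68%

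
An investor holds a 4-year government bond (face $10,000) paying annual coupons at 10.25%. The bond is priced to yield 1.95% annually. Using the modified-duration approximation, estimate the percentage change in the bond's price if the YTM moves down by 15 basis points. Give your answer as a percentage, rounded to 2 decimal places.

+0.52%

Periodic yield y = 0.0195. Modified duration first:
  t   CF        PV=CF/(1+0.0195)^t    t·PV
  1     1,025.00     1,005.3948     1,005.3948
  2     1,025.00       986.1646     1,972.3292
  3     1,025.00       967.3022     2,901.9066
  4    11,025.00    10,205.3917    40,821.5667
  Σ                 13,164.2533    46,701.1973
P = 13,164.2533; D_Mac = 3.54758 yrs; D_mod = 3.54758/(1+0.0195) = 3.47972 yrs.
ΔP/P ≈ -D_mod · Δy = -3.47972 × (-0.0015) = +0.005220 = +0.5220%.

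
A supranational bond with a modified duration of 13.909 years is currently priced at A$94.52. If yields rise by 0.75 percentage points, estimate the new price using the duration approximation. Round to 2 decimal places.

A$84.66

Duration approximation: ΔP/P ≈ -D_mod · Δy = -13.909 × (+0.0075) = -0.1043175.
New price ≈ 94.52 × (1 - 0.1043175) = 84.6599099.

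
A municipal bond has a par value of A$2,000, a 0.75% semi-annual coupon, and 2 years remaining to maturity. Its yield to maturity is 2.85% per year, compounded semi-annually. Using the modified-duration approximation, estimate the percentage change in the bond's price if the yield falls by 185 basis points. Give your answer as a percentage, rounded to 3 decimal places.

+3.627%

Periodic yield y = 0.01425. Modified duration first:
  t   CF        PV=CF/(1+0.01425)^t    t·PV
  1         7.50         7.3946         7.3946
  2         7.50         7.2907        14.5815
  3         7.50         7.1883        21.5649
  4     2,007.50     1,897.0356     7,588.1425
  Σ                  1,918.9093     7,631.6835
P = 1,918.9093; D_Mac = 3.97709 half-year periods = 1.98855 yrs; D_mod = 1.98855/(1+0.01425) = 1.96061 yrs.
ΔP/P ≈ -D_mod · Δy = -1.96061 × (-0.0185) = +0.036271 = +3.6271%.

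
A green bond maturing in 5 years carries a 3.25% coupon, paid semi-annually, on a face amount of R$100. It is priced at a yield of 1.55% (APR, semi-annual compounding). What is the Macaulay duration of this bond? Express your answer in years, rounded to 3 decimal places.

Periodic yield y = 0.00775. Discount each cash flow and weight by its period:
  t   CF        PV=CF/(1+0.00775)^t    t·PV
  1        1.625         1.6125         1.6125
  2        1.625         1.6001         3.2002
  3        1.625         1.5878         4.7634
  4        1.625         1.5756         6.3023
  5        1.625         1.5635         7.8173
  6        1.625         1.5514         9.3087
  7        1.625         1.5395        10.7766
  8        1.625         1.5277        12.2214
  9        1.625         1.5159        13.6433
  10     101.625        94.0746       940.7462
  Σ                    108.1486     1,010.3920
Price P = Σ PV = 108.1486.
Macaulay duration = Σ(t·PV) / P = 1,010.3920 / 108.1486 = 9.34262 half-year periods.
In years: 9.34262 / 2 = 4.67131 years.

4.671 years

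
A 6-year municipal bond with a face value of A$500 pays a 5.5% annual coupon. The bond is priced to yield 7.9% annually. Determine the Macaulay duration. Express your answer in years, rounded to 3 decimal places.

5.219 years

Periodic yield y = 0.079. Discount each cash flow and weight by its year:
  t   CF        PV=CF/(1+0.079)^t    t·PV
  1        27.50        25.4866        25.4866
  2        27.50        23.6205        47.2411
  3        27.50        21.8911        65.6734
  4        27.50        20.2884        81.1534
  5        27.50        18.8029        94.0146
  6       527.50       334.2672     2,005.6033
  Σ                    444.3568     2,319.1725
Price P = Σ PV = 444.3568.
Macaulay duration = Σ(t·PV) / P = 2,319.1725 / 444.3568 = 5.21917 years.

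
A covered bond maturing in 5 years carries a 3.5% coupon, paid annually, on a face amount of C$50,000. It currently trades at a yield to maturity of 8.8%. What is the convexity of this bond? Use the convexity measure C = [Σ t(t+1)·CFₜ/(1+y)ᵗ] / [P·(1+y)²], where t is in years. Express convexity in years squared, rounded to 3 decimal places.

22.840

With y = 0.088:
  t   CF        PV=CF/(1+0.088)^t    t·PV        t(t+1)·PV
  1     1,750.00     1,608.4559     1,608.4559       3,216.9118
  2     1,750.00     1,478.3602     2,956.7204       8,870.1611
  3     1,750.00     1,358.7869     4,076.3608      16,305.4432
  4     1,750.00     1,248.8851     4,995.5402      24,977.7010
  5    51,750.00    33,944.2234   169,721.1171   1,018,326.7027
  Σ                 39,638.7115   183,358.1944   1,071,696.9198
P = 39,638.7115.
Convexity = Σ t(t+1)·PV / [P·(1+y)²] = 1,071,696.9198 / (39,638.7115 × 1.183744) = 22.83992.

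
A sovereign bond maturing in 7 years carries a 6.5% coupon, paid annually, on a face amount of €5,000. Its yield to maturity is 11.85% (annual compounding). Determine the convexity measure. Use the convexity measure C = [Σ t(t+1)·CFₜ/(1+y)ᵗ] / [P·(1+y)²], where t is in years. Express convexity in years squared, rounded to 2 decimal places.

33.42

With y = 0.1185:
  t   CF        PV=CF/(1+0.1185)^t    t·PV        t(t+1)·PV
  1       325.00       290.5677       290.5677         581.1354
  2       325.00       259.7834       519.5668       1,558.7004
  3       325.00       232.2605       696.7816       2,787.1263
  4       325.00       207.6536       830.6143       4,153.0715
  5       325.00       185.6536       928.2681       5,569.6086
  6       325.00       165.9845       995.9068       6,971.3473
  7     5,325.00     2,431.4632    17,020.2421     136,161.9367
  Σ                  3,773.3664    21,281.9473     157,782.9261
P = 3,773.3664.
Convexity = Σ t(t+1)·PV / [P·(1+y)²] = 157,782.9261 / (3,773.3664 × 1.251042) = 33.42405.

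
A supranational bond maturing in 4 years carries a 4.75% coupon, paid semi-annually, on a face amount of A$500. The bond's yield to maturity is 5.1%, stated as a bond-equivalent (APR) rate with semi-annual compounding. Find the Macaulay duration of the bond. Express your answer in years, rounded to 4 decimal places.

Periodic yield y = 0.0255. Discount each cash flow and weight by its period:
  t   CF        PV=CF/(1+0.0255)^t    t·PV
  1       11.875        11.5797        11.5797
  2       11.875        11.2918        22.5836
  3       11.875        11.0110        33.0330
  4       11.875        10.7372        42.9488
  5       11.875        10.4702        52.3510
  6       11.875        10.2099        61.2591
  7       11.875         9.9560        69.6919
  8      511.875       418.4838     3,347.8700
  Σ                    493.7395     3,641.3171
Price P = Σ PV = 493.7395.
Macaulay duration = Σ(t·PV) / P = 3,641.3171 / 493.7395 = 7.37498 half-year periods.
In years: 7.37498 / 2 = 3.68749 years.

3.6875 years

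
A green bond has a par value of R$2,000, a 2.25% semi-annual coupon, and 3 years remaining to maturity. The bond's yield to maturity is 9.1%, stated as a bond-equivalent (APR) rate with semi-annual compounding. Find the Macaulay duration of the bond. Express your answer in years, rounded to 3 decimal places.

2.908 years

Periodic yield y = 0.0455. Discount each cash flow and weight by its period:
  t   CF        PV=CF/(1+0.0455)^t    t·PV
  1        22.50        21.5208        21.5208
  2        22.50        20.5842        41.1684
  3        22.50        19.6884        59.0652
  4        22.50        18.8316        75.3263
  5        22.50        18.0120        90.0601
  6     2,022.50     1,548.6180     9,291.7081
  Σ                  1,647.2550     9,578.8489
Price P = Σ PV = 1,647.2550.
Macaulay duration = Σ(t·PV) / P = 9,578.8489 / 1,647.2550 = 5.81504 half-year periods.
In years: 5.81504 / 2 = 2.90752 years.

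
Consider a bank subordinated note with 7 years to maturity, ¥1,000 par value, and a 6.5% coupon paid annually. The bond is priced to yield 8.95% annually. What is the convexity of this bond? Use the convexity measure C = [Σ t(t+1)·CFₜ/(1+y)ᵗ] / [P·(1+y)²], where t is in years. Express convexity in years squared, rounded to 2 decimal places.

36.15

With y = 0.0895:
  t   CF        PV=CF/(1+0.0895)^t    t·PV        t(t+1)·PV
  1        65.00        59.6604        59.6604         119.3208
  2        65.00        54.7594       109.5189         328.5566
  3        65.00        50.2611       150.7832         603.1327
  4        65.00        46.1322       184.5289         922.6445
  5        65.00        42.3426       211.7128       1,270.2770
  6        65.00        38.8642       233.1853       1,632.2972
  7     1,065.00       584.4656     4,091.2593      32,730.0744
  Σ                    876.4855     5,040.6488      37,606.3033
P = 876.4855.
Convexity = Σ t(t+1)·PV / [P·(1+y)²] = 37,606.3033 / (876.4855 × 1.187010) = 36.14610.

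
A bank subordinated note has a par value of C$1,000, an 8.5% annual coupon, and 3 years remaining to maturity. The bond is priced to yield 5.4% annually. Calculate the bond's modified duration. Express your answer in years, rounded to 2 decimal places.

2.64 years

Periodic yield y = 0.054. First find Macaulay duration:
  t   CF        PV=CF/(1+0.054)^t    t·PV
  1        85.00        80.6452        80.6452
  2        85.00        76.5134       153.0269
  3     1,085.00       926.6333     2,779.8999
  Σ                  1,083.7919     3,013.5719
P = 1,083.7919; Macaulay duration = 3,013.5719 / 1,083.7919 = 2.78058 years.
Modified duration = D_Mac / (1 + y) = 2.78058 / 1.054 = 2.63812 years.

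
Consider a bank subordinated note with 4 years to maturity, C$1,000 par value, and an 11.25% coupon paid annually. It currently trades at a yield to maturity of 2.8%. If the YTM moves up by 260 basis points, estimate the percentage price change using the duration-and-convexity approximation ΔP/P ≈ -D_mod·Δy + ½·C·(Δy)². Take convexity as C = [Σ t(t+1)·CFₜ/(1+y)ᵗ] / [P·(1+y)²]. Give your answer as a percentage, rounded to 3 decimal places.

With y = 0.028:
  t   CF        PV=CF/(1+0.028)^t    t·PV        t(t+1)·PV
  1       112.50       109.4358       109.4358         218.8716
  2       112.50       106.4551       212.9101         638.7303
  3       112.50       103.5555       310.6665       1,242.6660
  4     1,112.50       996.1565     3,984.6259      19,923.1294
  Σ                  1,315.6028     4,617.6383      22,023.3974
P = 1,315.6028; D_Mac = 3.50990 yrs; D_mod = 3.41430 yrs; C = 15.84066.
Duration effect: -3.41430 × (+0.026) = -0.088772
Convexity effect: 0.5 × 15.84066 × (0.026)² = +0.0053541
ΔP/P ≈ -0.088772 + 0.0053541 = -0.083418 = -8.3418%.

-8.342%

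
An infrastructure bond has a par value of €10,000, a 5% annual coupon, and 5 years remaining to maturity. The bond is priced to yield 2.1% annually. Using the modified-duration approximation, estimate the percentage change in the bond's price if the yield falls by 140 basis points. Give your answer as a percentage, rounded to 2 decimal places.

Periodic yield y = 0.021. Modified duration first:
  t   CF        PV=CF/(1+0.021)^t    t·PV
  1       500.00       489.7160       489.7160
  2       500.00       479.6435       959.2869
  3       500.00       469.7781     1,409.3343
  4       500.00       460.1157     1,840.4627
  5    10,500.00     9,463.6918    47,318.4590
  Σ                 11,362.9450    52,017.2590
P = 11,362.9450; D_Mac = 4.57780 yrs; D_mod = 4.57780/(1+0.021) = 4.48364 yrs.
ΔP/P ≈ -D_mod · Δy = -4.48364 × (-0.014) = +0.062771 = +6.2771%.

+6.28%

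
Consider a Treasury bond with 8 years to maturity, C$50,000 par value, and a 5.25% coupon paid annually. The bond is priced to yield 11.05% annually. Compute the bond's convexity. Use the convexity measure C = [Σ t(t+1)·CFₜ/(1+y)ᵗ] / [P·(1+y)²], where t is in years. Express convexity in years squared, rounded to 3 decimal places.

With y = 0.1105:
  t   CF        PV=CF/(1+0.1105)^t    t·PV        t(t+1)·PV
  1     2,625.00     2,363.8001     2,363.8001       4,727.6002
  2     2,625.00     2,128.5908     4,257.1816      12,771.5448
  3     2,625.00     1,916.7860     5,750.3579      23,001.4315
  4     2,625.00     1,726.0567     6,904.2268      34,521.1339
  5     2,625.00     1,554.3059     7,771.5295      46,629.1768
  6     2,625.00     1,399.6451     8,397.8706      58,785.0945
  7     2,625.00     1,260.3738     8,822.6166      70,580.9329
  8    52,625.00    22,753.2588   182,026.0701   1,638,234.6305
  Σ                 35,102.8171   226,293.6531   1,889,251.5451
P = 35,102.8171.
Convexity = Σ t(t+1)·PV / [P·(1+y)²] = 1,889,251.5451 / (35,102.8171 × 1.233210) = 43.64261.

43.643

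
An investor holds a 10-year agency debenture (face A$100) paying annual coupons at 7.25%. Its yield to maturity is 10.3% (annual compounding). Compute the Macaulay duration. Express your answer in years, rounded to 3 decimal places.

Periodic yield y = 0.103. Discount each cash flow and weight by its year:
  t   CF        PV=CF/(1+0.103)^t    t·PV
  1         7.25         6.5730         6.5730
  2         7.25         5.9592        11.9184
  3         7.25         5.4027        16.2081
  4         7.25         4.8982        19.5928
  5         7.25         4.4408        22.2040
  6         7.25         4.0261        24.1566
  7         7.25         3.6501        25.5510
  8         7.25         3.3093        26.4743
  9         7.25         3.0003        27.0023
  10      107.25        40.2385       402.3854
  Σ                     81.4982       582.0657
Price P = Σ PV = 81.4982.
Macaulay duration = Σ(t·PV) / P = 582.0657 / 81.4982 = 7.14207 years.

7.142 years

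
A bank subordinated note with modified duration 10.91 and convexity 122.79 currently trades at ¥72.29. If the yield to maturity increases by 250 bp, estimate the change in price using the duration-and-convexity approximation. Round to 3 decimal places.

-¥16.943

Duration effect: -D_mod·Δy = -10.91 × (+0.025) = -0.272750
Convexity effect: ½·C·(Δy)² = 0.5 × 122.79 × (0.025)² = +0.038371875
ΔP/P ≈ -0.272750 + 0.038371875 = -0.234378125
ΔP ≈ 72.29 × (-0.234378125) = -16.94319465625.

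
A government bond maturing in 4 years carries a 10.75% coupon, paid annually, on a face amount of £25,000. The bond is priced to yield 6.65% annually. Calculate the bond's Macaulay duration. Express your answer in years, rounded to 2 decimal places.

3.49 years

Periodic yield y = 0.0665. Discount each cash flow and weight by its year:
  t   CF        PV=CF/(1+0.0665)^t    t·PV
  1     2,687.50     2,519.9250     2,519.9250
  2     2,687.50     2,362.7989     4,725.5977
  3     2,687.50     2,215.4701     6,646.4103
  4    27,687.50    21,401.3074    85,605.2295
  Σ                 28,499.5013    99,497.1625
Price P = Σ PV = 28,499.5013.
Macaulay duration = Σ(t·PV) / P = 99,497.1625 / 28,499.5013 = 3.49119 years.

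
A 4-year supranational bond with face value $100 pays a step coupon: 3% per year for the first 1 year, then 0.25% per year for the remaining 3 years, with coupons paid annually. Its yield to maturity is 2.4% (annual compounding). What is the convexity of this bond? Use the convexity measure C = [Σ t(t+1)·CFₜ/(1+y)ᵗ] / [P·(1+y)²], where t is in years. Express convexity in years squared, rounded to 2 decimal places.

With y = 0.024:
  t   CF        PV=CF/(1+0.024)^t    t·PV        t(t+1)·PV
  1         3.00         2.9297         2.9297           5.8594
  2         0.25         0.2384         0.4768           1.4305
  3         0.25         0.2328         0.6985           2.7940
  4       100.25        91.1768       364.7074       1,823.5369
  Σ                     94.5778       368.8124       1,833.6207
P = 94.5778.
Convexity = Σ t(t+1)·PV / [P·(1+y)²] = 1,833.6207 / (94.5778 × 1.048576) = 18.48930.

18.49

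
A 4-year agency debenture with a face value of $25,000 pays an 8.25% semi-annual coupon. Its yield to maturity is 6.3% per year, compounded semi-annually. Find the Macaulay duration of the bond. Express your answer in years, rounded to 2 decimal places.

Periodic yield y = 0.0315. Discount each cash flow and weight by its period:
  t   CF        PV=CF/(1+0.0315)^t    t·PV
  1     1,031.25       999.7576       999.7576
  2     1,031.25       969.2270     1,938.4540
  3     1,031.25       939.6287     2,818.8860
  4     1,031.25       910.9343     3,643.7370
  5     1,031.25       883.1161     4,415.5805
  6     1,031.25       856.1475     5,136.8847
  7     1,031.25       830.0024     5,810.0166
  8    26,031.25    20,311.4611   162,491.6885
  Σ                 26,700.2745   187,255.0050
Price P = Σ PV = 26,700.2745.
Macaulay duration = Σ(t·PV) / P = 187,255.0050 / 26,700.2745 = 7.01322 half-year periods.
In years: 7.01322 / 2 = 3.50661 years.

3.51 years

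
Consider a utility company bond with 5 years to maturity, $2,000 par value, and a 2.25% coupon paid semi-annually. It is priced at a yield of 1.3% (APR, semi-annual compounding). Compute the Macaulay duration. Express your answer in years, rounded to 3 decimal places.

Periodic yield y = 0.0065. Discount each cash flow and weight by its period:
  t   CF        PV=CF/(1+0.0065)^t    t·PV
  1        22.50        22.3547        22.3547
  2        22.50        22.2103        44.4207
  3        22.50        22.0669        66.2007
  4        22.50        21.9244        87.6975
  5        22.50        21.7828       108.9140
  6        22.50        21.6421       129.8527
  7        22.50        21.5024       150.5165
  8        22.50        21.3635       170.9080
  9        22.50        21.2255       191.0298
  10    2,022.50     1,895.6176    18,956.1763
  Σ                  2,091.6902    19,928.0707
Price P = Σ PV = 2,091.6902.
Macaulay duration = Σ(t·PV) / P = 19,928.0707 / 2,091.6902 = 9.52726 half-year periods.
In years: 9.52726 / 2 = 4.76363 years.

4.764 years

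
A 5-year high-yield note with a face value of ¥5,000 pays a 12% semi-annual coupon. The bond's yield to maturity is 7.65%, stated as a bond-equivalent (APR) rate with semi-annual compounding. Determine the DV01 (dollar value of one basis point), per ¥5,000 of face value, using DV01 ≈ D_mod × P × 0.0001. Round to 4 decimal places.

Periodic yield y = 0.03825.
  t   CF        PV=CF/(1+0.03825)^t    t·PV
  1       300.00       288.9477       288.9477
  2       300.00       278.3027       556.6053
  3       300.00       268.0498       804.1493
  4       300.00       258.1746     1,032.6984
  5       300.00       248.6632     1,243.3161
  6       300.00       239.5023     1,437.0136
  7       300.00       230.6788     1,614.7516
  8       300.00       222.1804     1,777.4432
  9       300.00       213.9951     1,925.9558
  10    5,300.00     3,641.3001    36,413.0009
  Σ                  5,889.7946    47,093.8818
P = 5,889.7946; D_Mac = 7.99584 half-year periods = 3.99792 yrs; D_mod = 3.85064 yrs.
DV01 ≈ 3.85064 × 5,889.7946 × 0.0001 = 2.267945.

¥2.2679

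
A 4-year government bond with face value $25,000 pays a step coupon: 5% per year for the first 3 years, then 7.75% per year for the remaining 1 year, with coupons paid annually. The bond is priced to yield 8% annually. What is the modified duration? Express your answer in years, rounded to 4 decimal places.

Periodic yield y = 0.08. First find Macaulay duration:
  t   CF        PV=CF/(1+0.08)^t    t·PV
  1     1,250.00     1,157.4074     1,157.4074
  2     1,250.00     1,071.6735     2,143.3471
  3     1,250.00       992.2903     2,976.8709
  4    26,937.50    19,799.8667    79,199.4666
  Σ                 23,021.2379    85,477.0920
P = 23,021.2379; Macaulay duration = 85,477.0920 / 23,021.2379 = 3.71297 years.
Modified duration = D_Mac / (1 + y) = 3.71297 / 1.08 = 3.43793 years.

3.4379 years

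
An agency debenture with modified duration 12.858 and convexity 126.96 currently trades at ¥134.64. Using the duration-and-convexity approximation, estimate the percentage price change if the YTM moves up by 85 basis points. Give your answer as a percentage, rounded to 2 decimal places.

Duration effect: -D_mod·Δy = -12.858 × (+0.0085) = -0.109293
Convexity effect: ½·C·(Δy)² = 0.5 × 126.96 × (0.0085)² = +0.00458643
ΔP/P ≈ -0.109293 + 0.00458643 = -0.10470657
= -10.470657%.

-10.47%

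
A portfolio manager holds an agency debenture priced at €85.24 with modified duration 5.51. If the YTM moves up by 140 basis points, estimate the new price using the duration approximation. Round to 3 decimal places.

Duration approximation: ΔP/P ≈ -D_mod · Δy = -5.51 × (+0.014) = -0.077140.
New price ≈ 85.24 × (1 - 0.077140) = 78.6645864.

€78.665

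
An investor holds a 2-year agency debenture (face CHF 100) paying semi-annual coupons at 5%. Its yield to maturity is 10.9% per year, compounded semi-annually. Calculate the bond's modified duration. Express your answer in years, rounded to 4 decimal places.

1.8240 years

Periodic yield y = 0.0545. First find Macaulay duration:
  t   CF        PV=CF/(1+0.0545)^t    t·PV
  1         2.50         2.3708         2.3708
  2         2.50         2.2483         4.4965
  3         2.50         2.1321         6.3962
  4       102.50        82.8968       331.5870
  Σ                     89.6479       344.8505
P = 89.6479; Macaulay duration = 344.8505 / 89.6479 = 3.84672 half-year periods = 1.92336 years.
Modified duration = D_Mac / (1 + y) = 1.92336 / 1.0545 = 1.82396 years.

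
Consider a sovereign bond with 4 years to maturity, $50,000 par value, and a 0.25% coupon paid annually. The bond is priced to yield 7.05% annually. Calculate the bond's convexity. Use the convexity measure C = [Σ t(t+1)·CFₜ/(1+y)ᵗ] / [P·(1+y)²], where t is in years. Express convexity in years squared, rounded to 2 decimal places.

With y = 0.0705:
  t   CF        PV=CF/(1+0.0705)^t    t·PV        t(t+1)·PV
  1       125.00       116.7679       116.7679         233.5357
  2       125.00       109.0779       218.1558         654.4673
  3       125.00       101.8943       305.6830       1,222.7319
  4    50,125.00    38,168.7291   152,674.9162     763,374.5812
  Σ                 38,496.4691   153,315.5228     765,485.3161
P = 38,496.4691.
Convexity = Σ t(t+1)·PV / [P·(1+y)²] = 765,485.3161 / (38,496.4691 × 1.145970) = 17.35172.

17.35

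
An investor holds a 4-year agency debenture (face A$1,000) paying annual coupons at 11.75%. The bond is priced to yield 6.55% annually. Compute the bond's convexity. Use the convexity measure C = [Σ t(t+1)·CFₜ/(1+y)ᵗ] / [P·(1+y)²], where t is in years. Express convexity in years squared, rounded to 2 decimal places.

With y = 0.0655:
  t   CF        PV=CF/(1+0.0655)^t    t·PV        t(t+1)·PV
  1       117.50       110.2769       110.2769         220.5537
  2       117.50       103.4978       206.9955         620.9866
  3       117.50        97.1354       291.4062       1,165.6247
  4     1,117.50       867.0292     3,468.1167      17,340.5837
  Σ                  1,177.9392     4,076.7953      19,347.7487
P = 1,177.9392.
Convexity = Σ t(t+1)·PV / [P·(1+y)²] = 19,347.7487 / (1,177.9392 × 1.135290) = 14.46774.

14.47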